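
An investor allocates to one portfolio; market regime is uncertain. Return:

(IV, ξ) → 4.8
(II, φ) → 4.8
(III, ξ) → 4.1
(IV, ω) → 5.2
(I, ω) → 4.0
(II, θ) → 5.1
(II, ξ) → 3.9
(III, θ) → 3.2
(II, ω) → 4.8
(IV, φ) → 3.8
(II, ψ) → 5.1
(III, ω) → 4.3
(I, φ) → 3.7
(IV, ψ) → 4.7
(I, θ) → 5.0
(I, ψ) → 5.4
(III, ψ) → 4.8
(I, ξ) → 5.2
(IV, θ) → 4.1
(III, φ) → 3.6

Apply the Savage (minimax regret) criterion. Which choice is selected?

IV

Column bests: θ=5.1, φ=4.8, ψ=5.4, ω=5.2, ξ=5.2.
I regrets: 0.1, 1.1, 0.0, 1.2, 0.0 → max 1.2
II regrets: 0.0, 0.0, 0.3, 0.4, 1.3 → max 1.3
III regrets: 1.9, 1.2, 0.6, 0.9, 1.1 → max 1.9
IV regrets: 1.0, 1.0, 0.7, 0.0, 0.4 → max 1.0
Smallest max regret = 1.0 → IV.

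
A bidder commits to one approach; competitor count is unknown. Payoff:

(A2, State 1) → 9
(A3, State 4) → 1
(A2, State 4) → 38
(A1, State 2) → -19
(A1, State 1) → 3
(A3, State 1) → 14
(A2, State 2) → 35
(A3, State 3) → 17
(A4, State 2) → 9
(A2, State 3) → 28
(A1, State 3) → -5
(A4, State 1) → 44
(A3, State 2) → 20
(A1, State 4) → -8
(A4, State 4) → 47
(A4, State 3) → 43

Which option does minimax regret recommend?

Column bests: State 1=44, State 2=35, State 3=43, State 4=47.
A1 regrets: 41, 54, 48, 55 → max 55
A2 regrets: 35, 0, 15, 9 → max 35
A3 regrets: 30, 15, 26, 46 → max 46
A4 regrets: 0, 26, 0, 0 → max 26
Smallest max regret = 26 → A4.

A4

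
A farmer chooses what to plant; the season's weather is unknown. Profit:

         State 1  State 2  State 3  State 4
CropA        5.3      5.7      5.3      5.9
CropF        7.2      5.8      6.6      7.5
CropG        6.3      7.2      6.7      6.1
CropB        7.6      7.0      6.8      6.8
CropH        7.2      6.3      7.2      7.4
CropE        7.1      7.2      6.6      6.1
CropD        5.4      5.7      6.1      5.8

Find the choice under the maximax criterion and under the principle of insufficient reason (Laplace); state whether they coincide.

maximax → CropB; laplace → CropB (agree)

Row maxima: CropA=5.9, CropF=7.5, CropG=7.2, CropB=7.6, CropH=7.4, CropE=7.2, CropD=6.1
Best best-case = 7.6 → CropB.
Row averages: CropA=5.55, CropF=6.775, CropG=6.575, CropB=7.05, CropH=7.025, CropE=6.75, CropD=5.75
Highest average = 7.05 → CropB.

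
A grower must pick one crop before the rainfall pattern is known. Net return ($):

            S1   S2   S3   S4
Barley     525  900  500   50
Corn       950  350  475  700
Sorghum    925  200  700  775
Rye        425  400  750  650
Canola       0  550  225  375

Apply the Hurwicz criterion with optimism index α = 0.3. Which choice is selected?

Corn

Barley: 0.3·900 + 0.7·50 = 305
Corn: 0.3·950 + 0.7·350 = 530
Sorghum: 0.3·925 + 0.7·200 = 417.5
Rye: 0.3·750 + 0.7·400 = 505
Canola: 0.3·550 + 0.7·0 = 165
Highest Hurwicz score = 530 → Corn.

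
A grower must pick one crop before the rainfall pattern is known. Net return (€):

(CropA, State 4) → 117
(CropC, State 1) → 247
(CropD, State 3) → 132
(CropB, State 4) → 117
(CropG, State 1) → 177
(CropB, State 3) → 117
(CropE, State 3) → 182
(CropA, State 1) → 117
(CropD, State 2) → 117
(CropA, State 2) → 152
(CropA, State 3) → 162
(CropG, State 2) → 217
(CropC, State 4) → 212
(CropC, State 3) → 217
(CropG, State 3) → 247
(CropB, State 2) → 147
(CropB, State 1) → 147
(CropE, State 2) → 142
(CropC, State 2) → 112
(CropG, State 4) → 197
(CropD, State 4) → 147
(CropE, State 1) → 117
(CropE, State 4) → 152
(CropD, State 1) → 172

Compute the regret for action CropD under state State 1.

75

Best payoff under State 1 is 247.
Regret = 247 − 172 = 75.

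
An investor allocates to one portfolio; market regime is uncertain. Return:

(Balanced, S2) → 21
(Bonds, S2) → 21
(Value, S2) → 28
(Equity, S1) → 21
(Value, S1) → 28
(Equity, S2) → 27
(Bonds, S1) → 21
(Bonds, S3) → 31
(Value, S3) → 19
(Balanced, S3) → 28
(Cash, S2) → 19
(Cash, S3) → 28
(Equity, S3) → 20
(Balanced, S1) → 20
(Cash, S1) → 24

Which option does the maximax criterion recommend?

Row maxima: Cash=28, Balanced=28, Bonds=31, Equity=27, Value=28
Best best-case = 31 → Bonds.

Bonds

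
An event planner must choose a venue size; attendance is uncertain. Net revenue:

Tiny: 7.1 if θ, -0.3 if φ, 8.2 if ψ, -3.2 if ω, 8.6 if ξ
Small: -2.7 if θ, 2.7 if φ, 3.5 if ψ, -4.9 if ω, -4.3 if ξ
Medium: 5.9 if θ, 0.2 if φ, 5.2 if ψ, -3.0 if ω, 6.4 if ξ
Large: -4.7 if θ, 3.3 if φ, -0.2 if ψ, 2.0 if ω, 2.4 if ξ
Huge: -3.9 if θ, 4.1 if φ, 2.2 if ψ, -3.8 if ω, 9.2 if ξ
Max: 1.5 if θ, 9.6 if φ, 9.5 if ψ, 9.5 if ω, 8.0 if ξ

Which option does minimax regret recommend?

Column bests: θ=7.1, φ=9.6, ψ=9.5, ω=9.5, ξ=9.2.
Tiny regrets: 0.0, 9.9, 1.3, 12.7, 0.6 → max 12.7
Small regrets: 9.8, 6.9, 6.0, 14.4, 13.5 → max 14.4
Medium regrets: 1.2, 9.4, 4.3, 12.5, 2.8 → max 12.5
Large regrets: 11.8, 6.3, 9.7, 7.5, 6.8 → max 11.8
Huge regrets: 11.0, 5.5, 7.3, 13.3, 0.0 → max 13.3
Max regrets: 5.6, 0.0, 0.0, 0.0, 1.2 → max 5.6
Smallest max regret = 5.6 → Max.

Max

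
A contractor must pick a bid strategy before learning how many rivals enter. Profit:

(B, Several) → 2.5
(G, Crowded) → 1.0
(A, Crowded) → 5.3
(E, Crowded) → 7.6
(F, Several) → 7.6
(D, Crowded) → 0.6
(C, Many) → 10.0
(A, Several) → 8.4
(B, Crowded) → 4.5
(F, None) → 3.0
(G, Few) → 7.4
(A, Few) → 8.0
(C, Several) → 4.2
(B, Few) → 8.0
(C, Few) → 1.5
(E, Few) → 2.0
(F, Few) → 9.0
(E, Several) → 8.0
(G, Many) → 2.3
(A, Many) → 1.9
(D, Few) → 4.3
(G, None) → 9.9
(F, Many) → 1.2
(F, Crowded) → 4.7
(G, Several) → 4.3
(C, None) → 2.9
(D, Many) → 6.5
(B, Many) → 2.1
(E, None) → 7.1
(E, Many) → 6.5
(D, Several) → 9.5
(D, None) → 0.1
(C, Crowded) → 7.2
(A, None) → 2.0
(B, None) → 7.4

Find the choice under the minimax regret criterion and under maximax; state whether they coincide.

Column bests: None=9.9, Few=9.0, Several=9.5, Many=10.0, Crowded=7.6.
A regrets: 7.9, 1.0, 1.1, 8.1, 2.3 → max 8.1
B regrets: 2.5, 1.0, 7.0, 7.9, 3.1 → max 7.9
C regrets: 7.0, 7.5, 5.3, 0.0, 0.4 → max 7.5
D regrets: 9.8, 4.7, 0.0, 3.5, 7.0 → max 9.8
E regrets: 2.8, 7.0, 1.5, 3.5, 0.0 → max 7.0
F regrets: 6.9, 0.0, 1.9, 8.8, 2.9 → max 8.8
G regrets: 0.0, 1.6, 5.2, 7.7, 6.6 → max 7.7
Smallest max regret = 7.0 → E.
Row maxima: A=8.4, B=8.0, C=10.0, D=9.5, E=8.0, F=9.0, G=9.9
Best best-case = 10.0 → C.

minimax regret → E; maximax → C (disagree)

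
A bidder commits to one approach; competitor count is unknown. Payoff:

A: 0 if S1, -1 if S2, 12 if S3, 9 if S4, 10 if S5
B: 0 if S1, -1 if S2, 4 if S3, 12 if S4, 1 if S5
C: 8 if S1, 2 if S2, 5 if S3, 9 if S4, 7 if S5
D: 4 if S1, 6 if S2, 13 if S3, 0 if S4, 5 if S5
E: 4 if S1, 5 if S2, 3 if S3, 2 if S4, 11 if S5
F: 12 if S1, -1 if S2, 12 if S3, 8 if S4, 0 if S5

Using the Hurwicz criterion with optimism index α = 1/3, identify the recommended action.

A: 1/3·12 + 2/3·(-1) = 10/3
B: 1/3·12 + 2/3·(-1) = 10/3
C: 1/3·9 + 2/3·2 = 13/3
D: 1/3·13 + 2/3·0 = 13/3
E: 1/3·11 + 2/3·2 = 5
F: 1/3·12 + 2/3·(-1) = 10/3
Highest Hurwicz score = 5 → E.

E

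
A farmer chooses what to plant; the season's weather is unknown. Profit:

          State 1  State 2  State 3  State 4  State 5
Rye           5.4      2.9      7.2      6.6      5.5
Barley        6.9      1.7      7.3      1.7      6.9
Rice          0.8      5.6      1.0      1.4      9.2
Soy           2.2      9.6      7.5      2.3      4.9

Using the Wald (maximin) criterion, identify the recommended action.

Row minima: Rye=2.9, Barley=1.7, Rice=0.8, Soy=2.2
Best worst-case = 2.9 → Rye.

Rye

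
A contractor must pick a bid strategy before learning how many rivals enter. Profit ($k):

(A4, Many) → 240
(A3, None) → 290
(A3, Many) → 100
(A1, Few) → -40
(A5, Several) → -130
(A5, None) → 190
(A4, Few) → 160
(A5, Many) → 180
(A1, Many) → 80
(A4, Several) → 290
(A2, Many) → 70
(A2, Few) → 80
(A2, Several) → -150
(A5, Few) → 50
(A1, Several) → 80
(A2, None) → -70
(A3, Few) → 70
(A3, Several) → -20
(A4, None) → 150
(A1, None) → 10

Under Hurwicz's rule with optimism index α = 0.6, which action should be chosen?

A1: 0.6·80 + 0.4·(-40) = 32
A2: 0.6·80 + 0.4·(-150) = -12
A3: 0.6·290 + 0.4·(-20) = 166
A4: 0.6·290 + 0.4·150 = 234
A5: 0.6·190 + 0.4·(-130) = 62
Highest Hurwicz score = 234 → A4.

A4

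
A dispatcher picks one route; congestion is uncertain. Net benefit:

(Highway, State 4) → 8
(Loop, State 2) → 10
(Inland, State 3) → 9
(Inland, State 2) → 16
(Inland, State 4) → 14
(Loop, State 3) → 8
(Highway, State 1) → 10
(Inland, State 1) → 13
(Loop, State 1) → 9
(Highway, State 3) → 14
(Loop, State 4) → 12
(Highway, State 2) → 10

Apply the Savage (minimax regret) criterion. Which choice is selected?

Inland

Column bests: State 1=13, State 2=16, State 3=14, State 4=14.
Highway regrets: 3, 6, 0, 6 → max 6
Inland regrets: 0, 0, 5, 0 → max 5
Loop regrets: 4, 6, 6, 2 → max 6
Smallest max regret = 5 → Inland.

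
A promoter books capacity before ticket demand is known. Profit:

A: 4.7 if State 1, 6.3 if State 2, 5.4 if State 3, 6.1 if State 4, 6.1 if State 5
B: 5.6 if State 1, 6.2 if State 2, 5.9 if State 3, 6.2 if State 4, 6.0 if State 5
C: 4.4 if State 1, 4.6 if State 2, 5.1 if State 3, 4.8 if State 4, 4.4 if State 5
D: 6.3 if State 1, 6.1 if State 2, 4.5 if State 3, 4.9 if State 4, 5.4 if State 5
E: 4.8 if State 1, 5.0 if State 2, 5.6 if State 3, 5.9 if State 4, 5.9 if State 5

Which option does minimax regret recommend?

Column bests: State 1=6.3, State 2=6.3, State 3=5.9, State 4=6.2, State 5=6.1.
A regrets: 1.6, 0.0, 0.5, 0.1, 0.0 → max 1.6
B regrets: 0.7, 0.1, 0.0, 0.0, 0.1 → max 0.7
C regrets: 1.9, 1.7, 0.8, 1.4, 1.7 → max 1.9
D regrets: 0.0, 0.2, 1.4, 1.3, 0.7 → max 1.4
E regrets: 1.5, 1.3, 0.3, 0.3, 0.2 → max 1.5
Smallest max regret = 0.7 → B.

B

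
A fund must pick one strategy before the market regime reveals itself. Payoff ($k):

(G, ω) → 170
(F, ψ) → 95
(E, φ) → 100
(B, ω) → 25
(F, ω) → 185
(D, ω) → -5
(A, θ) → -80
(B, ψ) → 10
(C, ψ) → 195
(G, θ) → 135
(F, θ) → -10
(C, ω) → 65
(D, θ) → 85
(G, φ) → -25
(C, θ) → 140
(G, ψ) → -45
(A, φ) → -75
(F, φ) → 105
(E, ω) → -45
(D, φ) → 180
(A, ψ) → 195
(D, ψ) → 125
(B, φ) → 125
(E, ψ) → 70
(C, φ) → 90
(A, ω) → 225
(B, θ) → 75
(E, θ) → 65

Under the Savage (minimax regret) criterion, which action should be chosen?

Column bests: θ=140, φ=180, ψ=195, ω=225.
A regrets: 220, 255, 0, 0 → max 255
B regrets: 65, 55, 185, 200 → max 200
C regrets: 0, 90, 0, 160 → max 160
D regrets: 55, 0, 70, 230 → max 230
E regrets: 75, 80, 125, 270 → max 270
F regrets: 150, 75, 100, 40 → max 150
G regrets: 5, 205, 240, 55 → max 240
Smallest max regret = 150 → F.

F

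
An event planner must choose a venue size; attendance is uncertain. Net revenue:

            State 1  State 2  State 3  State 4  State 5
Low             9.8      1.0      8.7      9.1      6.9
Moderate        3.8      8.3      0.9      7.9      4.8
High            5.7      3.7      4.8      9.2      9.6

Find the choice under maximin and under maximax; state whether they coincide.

Row minima: Low=1.0, Moderate=0.9, High=3.7
Best worst-case = 3.7 → High.
Row maxima: Low=9.8, Moderate=8.3, High=9.6
Best best-case = 9.8 → Low.

maximin → High; maximax → Low (disagree)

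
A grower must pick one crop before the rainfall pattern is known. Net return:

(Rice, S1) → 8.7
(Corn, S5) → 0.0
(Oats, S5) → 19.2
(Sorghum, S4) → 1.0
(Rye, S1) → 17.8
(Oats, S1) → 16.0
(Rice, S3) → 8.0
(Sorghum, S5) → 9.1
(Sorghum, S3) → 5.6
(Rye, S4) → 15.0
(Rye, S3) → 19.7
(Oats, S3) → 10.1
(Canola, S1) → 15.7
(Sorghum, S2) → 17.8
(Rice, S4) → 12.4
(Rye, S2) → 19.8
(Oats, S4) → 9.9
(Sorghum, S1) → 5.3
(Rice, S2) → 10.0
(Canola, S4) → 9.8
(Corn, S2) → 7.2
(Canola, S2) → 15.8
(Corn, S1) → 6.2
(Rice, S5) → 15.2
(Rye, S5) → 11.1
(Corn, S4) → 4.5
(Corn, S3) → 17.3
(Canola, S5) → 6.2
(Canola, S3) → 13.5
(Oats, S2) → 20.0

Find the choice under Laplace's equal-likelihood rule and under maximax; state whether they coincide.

Row averages: Rye=16.68, Sorghum=7.76, Canola=12.2, Oats=15.04, Corn=7.04, Rice=10.86
Highest average = 16.68 → Rye.
Row maxima: Rye=19.8, Sorghum=17.8, Canola=15.8, Oats=20.0, Corn=17.3, Rice=15.2
Best best-case = 20.0 → Oats.

laplace → Rye; maximax → Oats (disagree)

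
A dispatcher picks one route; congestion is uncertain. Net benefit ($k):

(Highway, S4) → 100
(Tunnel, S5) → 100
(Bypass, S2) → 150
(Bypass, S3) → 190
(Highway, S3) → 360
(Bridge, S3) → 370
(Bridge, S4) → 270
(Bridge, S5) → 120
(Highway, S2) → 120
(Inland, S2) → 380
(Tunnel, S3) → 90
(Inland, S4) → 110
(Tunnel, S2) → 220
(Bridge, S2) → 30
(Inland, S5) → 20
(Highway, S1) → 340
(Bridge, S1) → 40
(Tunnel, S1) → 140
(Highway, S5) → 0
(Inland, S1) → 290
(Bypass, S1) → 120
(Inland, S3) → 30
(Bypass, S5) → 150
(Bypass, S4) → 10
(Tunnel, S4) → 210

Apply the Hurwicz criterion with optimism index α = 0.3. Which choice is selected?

Bypass: 0.3·190 + 0.7·10 = 64
Tunnel: 0.3·220 + 0.7·90 = 129
Inland: 0.3·380 + 0.7·20 = 128
Bridge: 0.3·370 + 0.7·30 = 132
Highway: 0.3·360 + 0.7·0 = 108
Highest Hurwicz score = 132 → Bridge.

Bridge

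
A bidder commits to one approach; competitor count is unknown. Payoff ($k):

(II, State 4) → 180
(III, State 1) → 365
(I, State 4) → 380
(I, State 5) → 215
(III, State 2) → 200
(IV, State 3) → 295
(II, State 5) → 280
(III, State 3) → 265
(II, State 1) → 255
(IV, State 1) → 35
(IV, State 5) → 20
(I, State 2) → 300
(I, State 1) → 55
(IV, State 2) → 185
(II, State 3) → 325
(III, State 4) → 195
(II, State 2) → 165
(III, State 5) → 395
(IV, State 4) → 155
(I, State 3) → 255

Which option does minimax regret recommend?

III

Column bests: State 1=365, State 2=300, State 3=325, State 4=380, State 5=395.
I regrets: 310, 0, 70, 0, 180 → max 310
II regrets: 110, 135, 0, 200, 115 → max 200
III regrets: 0, 100, 60, 185, 0 → max 185
IV regrets: 330, 115, 30, 225, 375 → max 375
Smallest max regret = 185 → III.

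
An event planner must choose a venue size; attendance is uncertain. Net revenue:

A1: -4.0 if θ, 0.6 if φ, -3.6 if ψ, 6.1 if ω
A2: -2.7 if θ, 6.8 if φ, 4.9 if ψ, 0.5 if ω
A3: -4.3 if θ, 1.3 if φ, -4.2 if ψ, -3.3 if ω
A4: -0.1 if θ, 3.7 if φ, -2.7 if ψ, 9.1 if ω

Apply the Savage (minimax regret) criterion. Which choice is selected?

A4

Column bests: θ=-0.1, φ=6.8, ψ=4.9, ω=9.1.
A1 regrets: 3.9, 6.2, 8.5, 3.0 → max 8.5
A2 regrets: 2.6, 0.0, 0.0, 8.6 → max 8.6
A3 regrets: 4.2, 5.5, 9.1, 12.4 → max 12.4
A4 regrets: 0.0, 3.1, 7.6, 0.0 → max 7.6
Smallest max regret = 7.6 → A4.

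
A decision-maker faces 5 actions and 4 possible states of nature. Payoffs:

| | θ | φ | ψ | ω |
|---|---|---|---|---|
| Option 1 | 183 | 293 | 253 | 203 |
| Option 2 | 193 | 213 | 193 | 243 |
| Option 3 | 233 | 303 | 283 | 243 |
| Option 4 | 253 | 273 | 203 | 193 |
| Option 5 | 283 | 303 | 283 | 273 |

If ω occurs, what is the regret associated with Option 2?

30

Best payoff under ω is 273.
Regret = 273 − 243 = 30.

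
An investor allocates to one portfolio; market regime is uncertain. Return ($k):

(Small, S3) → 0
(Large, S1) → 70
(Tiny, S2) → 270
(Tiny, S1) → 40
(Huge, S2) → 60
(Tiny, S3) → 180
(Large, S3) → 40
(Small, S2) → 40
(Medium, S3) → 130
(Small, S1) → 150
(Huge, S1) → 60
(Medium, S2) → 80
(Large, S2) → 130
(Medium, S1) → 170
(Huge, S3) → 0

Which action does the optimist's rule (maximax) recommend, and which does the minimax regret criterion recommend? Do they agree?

maximax → Tiny; minimax regret → Tiny (agree)

Row maxima: Tiny=270, Small=150, Medium=170, Large=130, Huge=60
Best best-case = 270 → Tiny.
Column bests: S1=170, S2=270, S3=180.
Tiny regrets: 130, 0, 0 → max 130
Small regrets: 20, 230, 180 → max 230
Medium regrets: 0, 190, 50 → max 190
Large regrets: 100, 140, 140 → max 140
Huge regrets: 110, 210, 180 → max 210
Smallest max regret = 130 → Tiny.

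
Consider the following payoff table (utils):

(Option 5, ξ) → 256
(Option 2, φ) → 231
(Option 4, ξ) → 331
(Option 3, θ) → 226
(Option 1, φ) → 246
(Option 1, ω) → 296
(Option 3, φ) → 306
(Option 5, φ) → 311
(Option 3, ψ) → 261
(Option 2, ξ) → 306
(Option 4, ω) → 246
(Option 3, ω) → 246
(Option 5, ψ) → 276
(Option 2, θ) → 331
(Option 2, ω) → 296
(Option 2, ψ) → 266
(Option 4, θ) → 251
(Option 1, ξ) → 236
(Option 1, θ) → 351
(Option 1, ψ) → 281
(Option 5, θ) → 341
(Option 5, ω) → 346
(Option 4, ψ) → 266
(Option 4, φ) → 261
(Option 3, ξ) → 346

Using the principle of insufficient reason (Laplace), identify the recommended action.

Row averages: Option 1=282, Option 2=286, Option 3=277, Option 4=271, Option 5=306
Highest average = 306 → Option 5.

Option 5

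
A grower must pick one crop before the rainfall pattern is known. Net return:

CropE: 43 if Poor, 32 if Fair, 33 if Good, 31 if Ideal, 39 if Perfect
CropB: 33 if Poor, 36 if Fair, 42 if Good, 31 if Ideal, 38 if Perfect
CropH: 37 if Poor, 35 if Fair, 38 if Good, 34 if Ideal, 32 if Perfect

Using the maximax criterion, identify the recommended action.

CropE

Row maxima: CropE=43, CropB=42, CropH=38
Best best-case = 43 → CropE.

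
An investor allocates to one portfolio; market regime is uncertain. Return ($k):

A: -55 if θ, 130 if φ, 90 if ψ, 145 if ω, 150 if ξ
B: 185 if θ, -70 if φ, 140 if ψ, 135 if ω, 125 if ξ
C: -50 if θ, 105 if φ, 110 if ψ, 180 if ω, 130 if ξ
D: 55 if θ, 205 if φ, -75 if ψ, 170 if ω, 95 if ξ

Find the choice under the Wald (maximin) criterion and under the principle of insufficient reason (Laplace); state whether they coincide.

maximin → C; laplace → B (disagree)

Row minima: A=-55, B=-70, C=-50, D=-75
Best worst-case = -50 → C.
Row averages: A=92, B=103, C=95, D=90
Highest average = 103 → B.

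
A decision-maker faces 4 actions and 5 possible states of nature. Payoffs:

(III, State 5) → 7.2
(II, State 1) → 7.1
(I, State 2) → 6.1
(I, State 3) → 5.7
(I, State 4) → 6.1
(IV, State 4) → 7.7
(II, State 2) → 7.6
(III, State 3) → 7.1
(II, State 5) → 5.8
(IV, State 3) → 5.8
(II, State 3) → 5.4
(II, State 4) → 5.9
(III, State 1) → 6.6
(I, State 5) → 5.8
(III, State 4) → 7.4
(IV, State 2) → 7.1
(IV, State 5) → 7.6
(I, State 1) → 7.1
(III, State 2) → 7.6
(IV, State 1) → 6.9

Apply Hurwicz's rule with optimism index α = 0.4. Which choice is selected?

III

I: 0.4·7.1 + 0.6·5.7 = 6.26
II: 0.4·7.6 + 0.6·5.4 = 6.28
III: 0.4·7.6 + 0.6·6.6 = 7
IV: 0.4·7.7 + 0.6·5.8 = 6.56
Highest Hurwicz score = 7 → III.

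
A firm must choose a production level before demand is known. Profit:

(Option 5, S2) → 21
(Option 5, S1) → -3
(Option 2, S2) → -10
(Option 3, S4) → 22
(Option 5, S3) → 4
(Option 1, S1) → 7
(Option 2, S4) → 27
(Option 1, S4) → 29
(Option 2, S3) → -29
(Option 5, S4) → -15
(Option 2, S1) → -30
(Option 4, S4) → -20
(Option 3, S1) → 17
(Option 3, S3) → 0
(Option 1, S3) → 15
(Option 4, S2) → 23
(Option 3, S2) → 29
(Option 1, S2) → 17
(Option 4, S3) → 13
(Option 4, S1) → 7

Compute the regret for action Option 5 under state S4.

Best payoff under S4 is 29.
Regret = 29 − (-15) = 44.

44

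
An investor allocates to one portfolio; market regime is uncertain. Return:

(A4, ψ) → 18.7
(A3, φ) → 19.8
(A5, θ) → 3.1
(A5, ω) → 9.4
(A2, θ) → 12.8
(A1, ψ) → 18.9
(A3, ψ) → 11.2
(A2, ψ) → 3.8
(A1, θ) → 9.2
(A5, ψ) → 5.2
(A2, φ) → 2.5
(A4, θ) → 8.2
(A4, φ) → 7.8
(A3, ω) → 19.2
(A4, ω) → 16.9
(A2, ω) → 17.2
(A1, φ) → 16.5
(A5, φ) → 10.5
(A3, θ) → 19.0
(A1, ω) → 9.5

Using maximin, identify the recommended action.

A3

Row minima: A1=9.2, A2=2.5, A3=11.2, A4=7.8, A5=3.1
Best worst-case = 11.2 → A3.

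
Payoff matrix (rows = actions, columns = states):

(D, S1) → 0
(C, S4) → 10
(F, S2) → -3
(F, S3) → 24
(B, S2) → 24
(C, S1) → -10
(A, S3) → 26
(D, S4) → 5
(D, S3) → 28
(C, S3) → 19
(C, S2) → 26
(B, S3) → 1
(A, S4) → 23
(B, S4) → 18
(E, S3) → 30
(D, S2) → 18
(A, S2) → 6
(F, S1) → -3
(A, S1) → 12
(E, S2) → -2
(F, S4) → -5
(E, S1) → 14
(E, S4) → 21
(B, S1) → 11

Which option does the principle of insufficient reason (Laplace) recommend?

Row averages: A=16.75, B=13.5, C=11.25, D=12.75, E=15.75, F=3.25
Highest average = 16.75 → A.

A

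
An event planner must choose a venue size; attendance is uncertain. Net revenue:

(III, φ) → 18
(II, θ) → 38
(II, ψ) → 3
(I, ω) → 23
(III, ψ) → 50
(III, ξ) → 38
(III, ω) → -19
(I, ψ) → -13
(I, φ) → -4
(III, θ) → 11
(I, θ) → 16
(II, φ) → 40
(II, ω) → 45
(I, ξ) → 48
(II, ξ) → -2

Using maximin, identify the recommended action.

II

Row minima: I=-13, II=-2, III=-19
Best worst-case = -2 → II.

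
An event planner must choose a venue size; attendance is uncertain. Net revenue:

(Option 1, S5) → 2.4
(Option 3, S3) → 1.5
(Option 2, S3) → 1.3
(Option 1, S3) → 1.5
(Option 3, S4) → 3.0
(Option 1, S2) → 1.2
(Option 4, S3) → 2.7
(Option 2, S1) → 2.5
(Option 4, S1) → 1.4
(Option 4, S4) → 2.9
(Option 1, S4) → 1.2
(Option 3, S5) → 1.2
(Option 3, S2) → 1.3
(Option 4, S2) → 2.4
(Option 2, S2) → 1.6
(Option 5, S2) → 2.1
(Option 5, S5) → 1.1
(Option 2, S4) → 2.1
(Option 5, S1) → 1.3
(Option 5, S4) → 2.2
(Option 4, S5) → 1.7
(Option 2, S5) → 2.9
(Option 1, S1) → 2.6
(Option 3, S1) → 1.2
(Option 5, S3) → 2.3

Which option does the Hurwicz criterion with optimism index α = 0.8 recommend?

Option 1: 0.8·2.6 + 0.2·1.2 = 2.32
Option 2: 0.8·2.9 + 0.2·1.3 = 2.58
Option 3: 0.8·3.0 + 0.2·1.2 = 2.64
Option 4: 0.8·2.9 + 0.2·1.4 = 2.6
Option 5: 0.8·2.3 + 0.2·1.1 = 2.06
Highest Hurwicz score = 2.64 → Option 3.

Option 3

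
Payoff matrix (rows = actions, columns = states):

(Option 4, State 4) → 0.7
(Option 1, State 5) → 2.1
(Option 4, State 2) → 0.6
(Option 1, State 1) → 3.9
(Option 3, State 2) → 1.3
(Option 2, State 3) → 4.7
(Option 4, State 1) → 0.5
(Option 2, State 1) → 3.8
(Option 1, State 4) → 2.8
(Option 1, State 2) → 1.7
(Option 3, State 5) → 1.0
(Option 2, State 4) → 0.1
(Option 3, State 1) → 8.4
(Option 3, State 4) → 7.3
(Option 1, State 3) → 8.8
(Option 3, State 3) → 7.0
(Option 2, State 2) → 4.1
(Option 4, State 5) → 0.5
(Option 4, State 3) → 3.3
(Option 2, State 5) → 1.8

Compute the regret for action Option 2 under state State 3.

4.1

Best payoff under State 3 is 8.8.
Regret = 8.8 − 4.7 = 4.1.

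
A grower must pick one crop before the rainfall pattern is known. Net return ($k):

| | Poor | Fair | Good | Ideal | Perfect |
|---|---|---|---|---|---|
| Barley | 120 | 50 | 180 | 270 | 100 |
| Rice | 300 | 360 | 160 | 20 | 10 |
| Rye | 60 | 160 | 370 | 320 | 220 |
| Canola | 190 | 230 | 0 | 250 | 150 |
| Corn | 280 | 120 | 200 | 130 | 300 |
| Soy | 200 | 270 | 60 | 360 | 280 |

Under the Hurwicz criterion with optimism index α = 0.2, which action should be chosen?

Corn

Barley: 0.2·270 + 0.8·50 = 94
Rice: 0.2·360 + 0.8·10 = 80
Rye: 0.2·370 + 0.8·60 = 122
Canola: 0.2·250 + 0.8·0 = 50
Corn: 0.2·300 + 0.8·120 = 156
Soy: 0.2·360 + 0.8·60 = 120
Highest Hurwicz score = 156 → Corn.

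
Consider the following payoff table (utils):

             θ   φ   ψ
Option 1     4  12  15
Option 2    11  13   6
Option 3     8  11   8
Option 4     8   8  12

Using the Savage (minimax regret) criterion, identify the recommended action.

Column bests: θ=11, φ=13, ψ=15.
Option 1 regrets: 7, 1, 0 → max 7
Option 2 regrets: 0, 0, 9 → max 9
Option 3 regrets: 3, 2, 7 → max 7
Option 4 regrets: 3, 5, 3 → max 5
Smallest max regret = 5 → Option 4.

Option 4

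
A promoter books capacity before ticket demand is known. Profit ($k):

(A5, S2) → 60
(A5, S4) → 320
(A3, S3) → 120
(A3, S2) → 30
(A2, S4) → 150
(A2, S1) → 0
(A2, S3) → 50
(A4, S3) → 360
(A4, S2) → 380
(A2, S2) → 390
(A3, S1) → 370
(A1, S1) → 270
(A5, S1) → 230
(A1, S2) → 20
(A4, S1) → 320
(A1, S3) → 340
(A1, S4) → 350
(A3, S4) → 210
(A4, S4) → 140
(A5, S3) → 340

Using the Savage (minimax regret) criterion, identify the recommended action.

A4

Column bests: S1=370, S2=390, S3=360, S4=350.
A1 regrets: 100, 370, 20, 0 → max 370
A2 regrets: 370, 0, 310, 200 → max 370
A3 regrets: 0, 360, 240, 140 → max 360
A4 regrets: 50, 10, 0, 210 → max 210
A5 regrets: 140, 330, 20, 30 → max 330
Smallest max regret = 210 → A4.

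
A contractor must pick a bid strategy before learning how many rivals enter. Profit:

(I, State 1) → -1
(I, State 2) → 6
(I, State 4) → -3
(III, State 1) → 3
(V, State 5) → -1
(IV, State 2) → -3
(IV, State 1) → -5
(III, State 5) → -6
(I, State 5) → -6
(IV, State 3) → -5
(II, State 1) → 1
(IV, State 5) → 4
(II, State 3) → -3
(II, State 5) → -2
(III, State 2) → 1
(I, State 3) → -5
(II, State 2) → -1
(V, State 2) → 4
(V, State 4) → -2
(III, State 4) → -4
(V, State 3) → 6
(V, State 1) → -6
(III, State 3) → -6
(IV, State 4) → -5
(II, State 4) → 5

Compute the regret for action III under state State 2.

Best payoff under State 2 is 6.
Regret = 6 − 1 = 5.

5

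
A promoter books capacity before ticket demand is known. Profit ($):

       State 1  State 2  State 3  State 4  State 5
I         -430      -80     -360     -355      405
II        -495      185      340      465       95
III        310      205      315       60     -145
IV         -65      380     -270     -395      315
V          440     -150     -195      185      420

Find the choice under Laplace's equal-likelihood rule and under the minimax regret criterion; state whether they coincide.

laplace → III; minimax regret → V (disagree)

Row averages: I=-164, II=118, III=149, IV=-7, V=140
Highest average = 149 → III.
Column bests: State 1=440, State 2=380, State 3=340, State 4=465, State 5=420.
I regrets: 870, 460, 700, 820, 15 → max 870
II regrets: 935, 195, 0, 0, 325 → max 935
III regrets: 130, 175, 25, 405, 565 → max 565
IV regrets: 505, 0, 610, 860, 105 → max 860
V regrets: 0, 530, 535, 280, 0 → max 535
Smallest max regret = 535 → V.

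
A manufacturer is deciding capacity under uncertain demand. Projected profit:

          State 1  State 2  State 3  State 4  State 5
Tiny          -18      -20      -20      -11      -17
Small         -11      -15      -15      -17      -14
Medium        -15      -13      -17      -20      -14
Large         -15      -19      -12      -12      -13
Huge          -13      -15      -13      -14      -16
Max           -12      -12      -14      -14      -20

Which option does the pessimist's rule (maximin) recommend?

Huge

Row minima: Tiny=-20, Small=-17, Medium=-20, Large=-19, Huge=-16, Max=-20
Best worst-case = -16 → Huge.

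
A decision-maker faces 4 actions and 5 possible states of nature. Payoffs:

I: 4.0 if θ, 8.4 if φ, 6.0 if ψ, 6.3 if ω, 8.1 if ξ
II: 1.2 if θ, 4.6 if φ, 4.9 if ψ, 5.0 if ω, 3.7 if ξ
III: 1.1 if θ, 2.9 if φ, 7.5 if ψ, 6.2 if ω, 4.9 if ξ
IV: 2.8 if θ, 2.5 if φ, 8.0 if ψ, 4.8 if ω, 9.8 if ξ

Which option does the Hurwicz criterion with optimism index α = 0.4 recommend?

I

I: 0.4·8.4 + 0.6·4.0 = 5.76
II: 0.4·5.0 + 0.6·1.2 = 2.72
III: 0.4·7.5 + 0.6·1.1 = 3.66
IV: 0.4·9.8 + 0.6·2.5 = 5.42
Highest Hurwicz score = 5.76 → I.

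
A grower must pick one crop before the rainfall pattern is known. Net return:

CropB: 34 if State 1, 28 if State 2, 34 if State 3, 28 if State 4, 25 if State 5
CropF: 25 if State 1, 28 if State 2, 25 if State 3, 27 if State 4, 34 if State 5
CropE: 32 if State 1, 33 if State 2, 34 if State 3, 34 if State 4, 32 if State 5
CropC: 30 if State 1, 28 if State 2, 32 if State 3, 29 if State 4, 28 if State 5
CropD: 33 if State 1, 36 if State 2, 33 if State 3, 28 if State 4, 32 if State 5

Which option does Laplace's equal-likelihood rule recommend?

CropE

Row averages: CropB=29.8, CropF=27.8, CropE=33, CropC=29.4, CropD=32.4
Highest average = 33 → CropE.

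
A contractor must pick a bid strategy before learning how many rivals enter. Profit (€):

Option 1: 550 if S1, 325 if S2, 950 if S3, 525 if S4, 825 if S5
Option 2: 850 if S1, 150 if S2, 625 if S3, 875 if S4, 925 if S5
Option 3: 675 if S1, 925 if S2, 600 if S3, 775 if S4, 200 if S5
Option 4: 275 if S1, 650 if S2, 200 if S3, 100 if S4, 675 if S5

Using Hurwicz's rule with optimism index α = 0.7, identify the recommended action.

Option 1: 0.7·950 + 0.3·325 = 762.5
Option 2: 0.7·925 + 0.3·150 = 692.5
Option 3: 0.7·925 + 0.3·200 = 707.5
Option 4: 0.7·675 + 0.3·100 = 502.5
Highest Hurwicz score = 762.5 → Option 1.

Option 1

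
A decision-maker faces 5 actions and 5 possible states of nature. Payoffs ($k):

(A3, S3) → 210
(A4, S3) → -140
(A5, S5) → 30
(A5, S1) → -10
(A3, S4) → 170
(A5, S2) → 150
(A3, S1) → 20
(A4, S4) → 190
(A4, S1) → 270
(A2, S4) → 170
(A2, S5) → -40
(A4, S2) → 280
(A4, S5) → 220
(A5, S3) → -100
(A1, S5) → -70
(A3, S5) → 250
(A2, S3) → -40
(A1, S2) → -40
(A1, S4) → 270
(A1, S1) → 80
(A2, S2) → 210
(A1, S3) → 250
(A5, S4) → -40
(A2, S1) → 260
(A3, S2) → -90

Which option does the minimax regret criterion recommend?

A2

Column bests: S1=270, S2=280, S3=250, S4=270, S5=250.
A1 regrets: 190, 320, 0, 0, 320 → max 320
A2 regrets: 10, 70, 290, 100, 290 → max 290
A3 regrets: 250, 370, 40, 100, 0 → max 370
A4 regrets: 0, 0, 390, 80, 30 → max 390
A5 regrets: 280, 130, 350, 310, 220 → max 350
Smallest max regret = 290 → A2.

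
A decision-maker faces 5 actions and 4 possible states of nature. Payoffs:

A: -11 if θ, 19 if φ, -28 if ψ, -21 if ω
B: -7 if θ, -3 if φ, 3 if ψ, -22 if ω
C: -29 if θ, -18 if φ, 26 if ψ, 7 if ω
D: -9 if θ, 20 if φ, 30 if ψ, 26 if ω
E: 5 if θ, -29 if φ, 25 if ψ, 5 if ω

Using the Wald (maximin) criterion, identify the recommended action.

Row minima: A=-28, B=-22, C=-29, D=-9, E=-29
Best worst-case = -9 → D.

D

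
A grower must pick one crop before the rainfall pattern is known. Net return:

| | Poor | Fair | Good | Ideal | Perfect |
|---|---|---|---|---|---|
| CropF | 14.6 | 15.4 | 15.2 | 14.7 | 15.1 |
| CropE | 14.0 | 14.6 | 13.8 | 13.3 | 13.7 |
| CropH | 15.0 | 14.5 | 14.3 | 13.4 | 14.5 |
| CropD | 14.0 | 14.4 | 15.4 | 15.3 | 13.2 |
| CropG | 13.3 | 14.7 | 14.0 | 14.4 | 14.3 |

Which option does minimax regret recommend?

CropF

Column bests: Poor=15.0, Fair=15.4, Good=15.4, Ideal=15.3, Perfect=15.1.
CropF regrets: 0.4, 0.0, 0.2, 0.6, 0.0 → max 0.6
CropE regrets: 1.0, 0.8, 1.6, 2.0, 1.4 → max 2.0
CropH regrets: 0.0, 0.9, 1.1, 1.9, 0.6 → max 1.9
CropD regrets: 1.0, 1.0, 0.0, 0.0, 1.9 → max 1.9
CropG regrets: 1.7, 0.7, 1.4, 0.9, 0.8 → max 1.7
Smallest max regret = 0.6 → CropF.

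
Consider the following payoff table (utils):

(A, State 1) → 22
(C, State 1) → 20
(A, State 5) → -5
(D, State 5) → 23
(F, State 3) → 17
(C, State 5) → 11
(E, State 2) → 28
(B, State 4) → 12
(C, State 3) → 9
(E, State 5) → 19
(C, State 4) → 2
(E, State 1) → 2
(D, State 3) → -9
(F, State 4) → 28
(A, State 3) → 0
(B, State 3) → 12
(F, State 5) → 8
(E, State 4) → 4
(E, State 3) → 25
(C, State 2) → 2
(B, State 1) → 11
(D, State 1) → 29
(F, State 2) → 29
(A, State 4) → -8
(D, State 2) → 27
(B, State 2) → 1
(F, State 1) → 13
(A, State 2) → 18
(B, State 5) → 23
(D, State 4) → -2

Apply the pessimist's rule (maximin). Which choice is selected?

Row minima: A=-8, B=1, C=2, D=-9, E=2, F=8
Best worst-case = 8 → F.

F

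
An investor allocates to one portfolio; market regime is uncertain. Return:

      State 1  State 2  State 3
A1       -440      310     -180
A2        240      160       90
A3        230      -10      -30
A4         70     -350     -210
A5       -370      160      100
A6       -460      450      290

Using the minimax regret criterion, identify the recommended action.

A2

Column bests: State 1=240, State 2=450, State 3=290.
A1 regrets: 680, 140, 470 → max 680
A2 regrets: 0, 290, 200 → max 290
A3 regrets: 10, 460, 320 → max 460
A4 regrets: 170, 800, 500 → max 800
A5 regrets: 610, 290, 190 → max 610
A6 regrets: 700, 0, 0 → max 700
Smallest max regret = 290 → A2.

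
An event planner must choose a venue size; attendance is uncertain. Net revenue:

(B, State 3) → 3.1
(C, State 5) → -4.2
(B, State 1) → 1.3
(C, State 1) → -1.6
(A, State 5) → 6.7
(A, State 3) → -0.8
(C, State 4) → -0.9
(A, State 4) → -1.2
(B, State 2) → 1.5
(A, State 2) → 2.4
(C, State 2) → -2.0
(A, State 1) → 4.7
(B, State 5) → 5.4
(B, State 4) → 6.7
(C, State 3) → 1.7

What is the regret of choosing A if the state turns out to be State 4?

Best payoff under State 4 is 6.7.
Regret = 6.7 − (-1.2) = 7.9.

7.9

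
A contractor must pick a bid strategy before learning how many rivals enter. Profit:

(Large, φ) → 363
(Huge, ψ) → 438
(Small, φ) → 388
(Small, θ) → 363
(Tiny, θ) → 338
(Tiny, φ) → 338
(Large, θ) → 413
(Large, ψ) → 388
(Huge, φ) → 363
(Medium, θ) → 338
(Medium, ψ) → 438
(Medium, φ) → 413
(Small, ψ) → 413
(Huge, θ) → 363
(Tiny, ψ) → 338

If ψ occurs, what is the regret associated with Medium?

Best payoff under ψ is 438.
Regret = 438 − 438 = 0.

0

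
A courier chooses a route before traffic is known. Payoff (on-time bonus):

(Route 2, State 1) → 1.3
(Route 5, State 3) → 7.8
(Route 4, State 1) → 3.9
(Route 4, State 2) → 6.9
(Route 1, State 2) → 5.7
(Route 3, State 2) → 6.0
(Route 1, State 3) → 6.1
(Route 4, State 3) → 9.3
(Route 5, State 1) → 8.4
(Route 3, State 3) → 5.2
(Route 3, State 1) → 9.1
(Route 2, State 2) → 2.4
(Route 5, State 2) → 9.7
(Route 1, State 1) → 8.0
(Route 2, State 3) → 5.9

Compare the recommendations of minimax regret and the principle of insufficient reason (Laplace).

Column bests: State 1=9.1, State 2=9.7, State 3=9.3.
Route 1 regrets: 1.1, 4.0, 3.2 → max 4.0
Route 2 regrets: 7.8, 7.3, 3.4 → max 7.8
Route 3 regrets: 0.0, 3.7, 4.1 → max 4.1
Route 4 regrets: 5.2, 2.8, 0.0 → max 5.2
Route 5 regrets: 0.7, 0.0, 1.5 → max 1.5
Smallest max regret = 1.5 → Route 5.
Row averages: Route 1=6.6, Route 2=3.2, Route 3=203/30, Route 4=6.7, Route 5=259/30
Highest average = 259/30 → Route 5.

minimax regret → Route 5; laplace → Route 5 (agree)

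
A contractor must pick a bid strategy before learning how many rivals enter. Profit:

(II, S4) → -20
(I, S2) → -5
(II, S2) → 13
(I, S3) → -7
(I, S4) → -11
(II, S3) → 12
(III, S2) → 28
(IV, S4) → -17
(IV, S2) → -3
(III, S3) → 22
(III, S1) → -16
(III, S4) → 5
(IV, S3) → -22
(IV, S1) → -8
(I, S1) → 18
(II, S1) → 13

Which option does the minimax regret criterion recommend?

II

Column bests: S1=18, S2=28, S3=22, S4=5.
I regrets: 0, 33, 29, 16 → max 33
II regrets: 5, 15, 10, 25 → max 25
III regrets: 34, 0, 0, 0 → max 34
IV regrets: 26, 31, 44, 22 → max 44
Smallest max regret = 25 → II.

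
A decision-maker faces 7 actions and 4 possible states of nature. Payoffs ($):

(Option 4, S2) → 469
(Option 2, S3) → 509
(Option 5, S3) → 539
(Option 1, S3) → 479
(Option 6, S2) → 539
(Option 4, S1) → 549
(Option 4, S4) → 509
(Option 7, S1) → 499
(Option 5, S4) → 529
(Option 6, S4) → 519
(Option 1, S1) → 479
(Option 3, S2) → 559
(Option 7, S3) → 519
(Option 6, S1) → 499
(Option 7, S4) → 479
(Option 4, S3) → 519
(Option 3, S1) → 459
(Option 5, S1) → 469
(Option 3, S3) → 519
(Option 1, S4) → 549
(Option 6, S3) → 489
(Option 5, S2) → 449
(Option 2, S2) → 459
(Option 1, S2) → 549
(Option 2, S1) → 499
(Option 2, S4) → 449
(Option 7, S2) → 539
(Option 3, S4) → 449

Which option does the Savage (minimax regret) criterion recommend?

Option 6

Column bests: S1=549, S2=559, S3=539, S4=549.
Option 1 regrets: 70, 10, 60, 0 → max 70
Option 2 regrets: 50, 100, 30, 100 → max 100
Option 3 regrets: 90, 0, 20, 100 → max 100
Option 4 regrets: 0, 90, 20, 40 → max 90
Option 5 regrets: 80, 110, 0, 20 → max 110
Option 6 regrets: 50, 20, 50, 30 → max 50
Option 7 regrets: 50, 20, 20, 70 → max 70
Smallest max regret = 50 → Option 6.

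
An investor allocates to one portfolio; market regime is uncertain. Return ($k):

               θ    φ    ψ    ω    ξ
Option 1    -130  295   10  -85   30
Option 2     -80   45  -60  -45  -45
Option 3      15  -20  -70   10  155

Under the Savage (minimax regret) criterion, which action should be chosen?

Column bests: θ=15, φ=295, ψ=10, ω=10, ξ=155.
Option 1 regrets: 145, 0, 0, 95, 125 → max 145
Option 2 regrets: 95, 250, 70, 55, 200 → max 250
Option 3 regrets: 0, 315, 80, 0, 0 → max 315
Smallest max regret = 145 → Option 1.

Option 1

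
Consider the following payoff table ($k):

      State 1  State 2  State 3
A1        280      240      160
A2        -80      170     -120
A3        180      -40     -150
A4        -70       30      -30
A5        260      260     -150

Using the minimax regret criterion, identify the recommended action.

Column bests: State 1=280, State 2=260, State 3=160.
A1 regrets: 0, 20, 0 → max 20
A2 regrets: 360, 90, 280 → max 360
A3 regrets: 100, 300, 310 → max 310
A4 regrets: 350, 230, 190 → max 350
A5 regrets: 20, 0, 310 → max 310
Smallest max regret = 20 → A1.

A1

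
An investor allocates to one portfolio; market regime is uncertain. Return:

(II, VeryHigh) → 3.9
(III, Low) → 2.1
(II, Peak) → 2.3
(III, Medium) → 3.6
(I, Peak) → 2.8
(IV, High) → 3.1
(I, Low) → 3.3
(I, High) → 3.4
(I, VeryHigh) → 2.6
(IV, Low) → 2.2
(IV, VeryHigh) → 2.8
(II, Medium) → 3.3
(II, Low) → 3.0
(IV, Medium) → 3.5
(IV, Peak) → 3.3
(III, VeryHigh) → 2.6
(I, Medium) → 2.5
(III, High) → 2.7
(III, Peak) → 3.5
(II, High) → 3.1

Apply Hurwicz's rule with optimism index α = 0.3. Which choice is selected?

I: 0.3·3.4 + 0.7·2.5 = 2.77
II: 0.3·3.9 + 0.7·2.3 = 2.78
III: 0.3·3.6 + 0.7·2.1 = 2.55
IV: 0.3·3.5 + 0.7·2.2 = 2.59
Highest Hurwicz score = 2.78 → II.

II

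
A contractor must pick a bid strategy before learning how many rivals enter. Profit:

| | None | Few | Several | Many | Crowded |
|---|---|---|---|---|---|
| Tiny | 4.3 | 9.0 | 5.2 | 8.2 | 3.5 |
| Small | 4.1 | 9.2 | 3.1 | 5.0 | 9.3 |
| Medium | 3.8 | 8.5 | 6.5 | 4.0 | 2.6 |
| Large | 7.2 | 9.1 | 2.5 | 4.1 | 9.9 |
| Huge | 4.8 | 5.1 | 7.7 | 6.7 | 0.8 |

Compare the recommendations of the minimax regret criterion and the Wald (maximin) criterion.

Column bests: None=7.2, Few=9.2, Several=7.7, Many=8.2, Crowded=9.9.
Tiny regrets: 2.9, 0.2, 2.5, 0.0, 6.4 → max 6.4
Small regrets: 3.1, 0.0, 4.6, 3.2, 0.6 → max 4.6
Medium regrets: 3.4, 0.7, 1.2, 4.2, 7.3 → max 7.3
Large regrets: 0.0, 0.1, 5.2, 4.1, 0.0 → max 5.2
Huge regrets: 2.4, 4.1, 0.0, 1.5, 9.1 → max 9.1
Smallest max regret = 4.6 → Small.
Row minima: Tiny=3.5, Small=3.1, Medium=2.6, Large=2.5, Huge=0.8
Best worst-case = 3.5 → Tiny.

minimax regret → Small; maximin → Tiny (disagree)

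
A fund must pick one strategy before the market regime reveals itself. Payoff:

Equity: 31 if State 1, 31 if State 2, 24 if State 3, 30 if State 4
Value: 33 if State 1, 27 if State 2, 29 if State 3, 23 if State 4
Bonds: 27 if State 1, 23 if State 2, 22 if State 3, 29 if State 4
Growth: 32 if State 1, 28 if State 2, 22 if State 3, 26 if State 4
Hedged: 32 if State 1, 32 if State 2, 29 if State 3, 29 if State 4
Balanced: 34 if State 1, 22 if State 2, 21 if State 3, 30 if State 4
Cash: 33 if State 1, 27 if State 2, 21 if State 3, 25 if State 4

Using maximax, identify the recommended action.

Balanced

Row maxima: Equity=31, Value=33, Bonds=29, Growth=32, Hedged=32, Balanced=34, Cash=33
Best best-case = 34 → Balanced.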